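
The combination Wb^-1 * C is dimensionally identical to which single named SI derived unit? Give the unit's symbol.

S

Wb = V·s (flux: a volt is a weber per second),
    = kg·m²·s⁻²·A⁻¹.
So Wb⁻¹ = kg⁻¹·m⁻²·s²·A.
C = A·s = s·A (charge = current × time).
Combining: Wb⁻¹·C = (kg⁻¹·m⁻²·s²·A) · (s·A) = kg⁻¹·m⁻²·s³·A².
kg⁻¹·m⁻²·s³·A² is the base-SI form of the siemens.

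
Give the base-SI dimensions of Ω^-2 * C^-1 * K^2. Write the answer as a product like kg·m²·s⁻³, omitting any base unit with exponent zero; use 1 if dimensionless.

Ω = kg·m²·s⁻³·A⁻².
So Ω⁻² = kg⁻²·m⁻⁴·s⁶·A⁴.
C = s·A.
So C⁻¹ = s⁻¹·A⁻¹.
Combining: Ω⁻²·C⁻¹·K² = (kg⁻²·m⁻⁴·s⁶·A⁴) · (s⁻¹·A⁻¹) · K² = kg⁻²·m⁻⁴·s⁵·A³·K².

kg⁻²·m⁻⁴·s⁵·A³·K²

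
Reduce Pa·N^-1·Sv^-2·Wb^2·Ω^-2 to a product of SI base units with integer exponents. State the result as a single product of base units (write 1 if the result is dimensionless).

m⁻⁶·s⁶·A²

Pa = N/m² (pressure = force per area),
    = kg·m⁻¹·s⁻².
N = kg·m/s² = kg·m·s⁻² (force = mass × acceleration).
So N⁻¹ = kg⁻¹·m⁻¹·s².
Sv = J/kg (equivalent dose = energy per mass),
    = m²·s⁻².
So Sv⁻² = m⁻⁴·s⁴.
Wb = V·s (flux: a volt is a weber per second),
    = kg·m²·s⁻²·A⁻¹.
So Wb² = kg²·m⁴·s⁻⁴·A⁻².
Ω = V/A (resistance = voltage per current),
    = kg·m²·s⁻³·A⁻².
So Ω⁻² = kg⁻²·m⁻⁴·s⁶·A⁴.
Combining: Pa·N⁻¹·Sv⁻²·Wb²·Ω⁻² = (kg·m⁻¹·s⁻²) · (kg⁻¹·m⁻¹·s²) · (m⁻⁴·s⁴) · (kg²·m⁴·s⁻⁴·A⁻²) · (kg⁻²·m⁻⁴·s⁶·A⁴) = m⁻⁶·s⁶·A².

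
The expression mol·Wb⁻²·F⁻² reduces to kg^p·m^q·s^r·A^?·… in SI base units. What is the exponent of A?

-2

Wb = V·s (flux: a volt is a weber per second),
    = kg·m²·s⁻²·A⁻¹.
So Wb⁻² = kg⁻²·m⁻⁴·s⁴·A².
F = C/V (capacitance = charge per voltage),
    = A·s/(kg·m²·s⁻³·A⁻¹) (substituting C and V),
    = kg⁻¹·m⁻²·s⁴·A².
So F⁻² = kg²·m⁴·s⁻⁸·A⁻⁴.
Combining: mol·Wb⁻²·F⁻² = mol · (kg⁻²·m⁻⁴·s⁴·A²) · (kg²·m⁴·s⁻⁸·A⁻⁴) = s⁻⁴·A⁻²·mol.
The exponent of A is -2.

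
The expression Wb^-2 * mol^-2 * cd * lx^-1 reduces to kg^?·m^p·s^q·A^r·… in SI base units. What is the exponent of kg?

-2

Wb = kg·m²·s⁻²·A⁻¹.
So Wb⁻² = kg⁻²·m⁻⁴·s⁴·A².
lx = m⁻²·cd.
So lx⁻¹ = m²·cd⁻¹.
Combining: Wb⁻²·mol⁻²·cd·lx⁻¹ = (kg⁻²·m⁻⁴·s⁴·A²) · mol⁻² · cd · (m²·cd⁻¹) = kg⁻²·m⁻²·s⁴·A²·mol⁻².
The exponent of kg is -2.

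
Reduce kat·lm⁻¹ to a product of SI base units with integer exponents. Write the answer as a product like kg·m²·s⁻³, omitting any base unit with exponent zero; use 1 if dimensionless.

s⁻¹·mol·cd⁻¹

kat = mol/s = s⁻¹·mol (catalytic activity).
lm = cd·sr = cd (luminous flux; sr is dimensionless).
So lm⁻¹ = cd⁻¹.
Combining: kat·lm⁻¹ = (s⁻¹·mol) · cd⁻¹ = s⁻¹·mol·cd⁻¹.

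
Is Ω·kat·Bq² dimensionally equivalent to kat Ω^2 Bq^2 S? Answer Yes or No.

Left side:
  Ω = kg·m²·s⁻³·A⁻².
  kat = s⁻¹·mol.
  Bq = s⁻¹.
  So Bq² = s⁻².
  Combining: Ω·kat·Bq² = (kg·m²·s⁻³·A⁻²) · (s⁻¹·mol) · s⁻² = kg·m²·s⁻⁶·A⁻²·mol.
Right side:
  kat = mol/s = s⁻¹·mol (catalytic activity).
  Ω = V/A (resistance = voltage per current),
      = kg·m²·s⁻³·A⁻².
  So Ω² = kg²·m⁴·s⁻⁶·A⁻⁴.
  Bq = 1/s = s⁻¹ (activity is decays per second).
  So Bq² = s⁻².
  S = 1/Ω (conductance is reciprocal resistance),
      = kg⁻¹·m⁻²·s³·A².
  Combining: kat·Ω²·Bq²·S = (s⁻¹·mol) · (kg²·m⁴·s⁻⁶·A⁻⁴) · s⁻² · (kg⁻¹·m⁻²·s³·A²) = kg·m²·s⁻⁶·A⁻²·mol.
Both reduce to kg·m²·s⁻⁶·A⁻²·mol.

Yes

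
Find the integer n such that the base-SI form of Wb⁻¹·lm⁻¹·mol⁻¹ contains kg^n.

-1

Wb = V·s (flux: a volt is a weber per second),
    = kg·m²·s⁻²·A⁻¹.
So Wb⁻¹ = kg⁻¹·m⁻²·s²·A.
lm = cd·sr = cd (luminous flux; sr is dimensionless).
So lm⁻¹ = cd⁻¹.
Combining: Wb⁻¹·lm⁻¹·mol⁻¹ = (kg⁻¹·m⁻²·s²·A) · cd⁻¹ · mol⁻¹ = kg⁻¹·m⁻²·s²·A·mol⁻¹·cd⁻¹.
The exponent of kg is -1.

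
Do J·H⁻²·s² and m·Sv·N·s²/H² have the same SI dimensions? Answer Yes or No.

No

Left side:
  J = N·m (work = force × distance),
      = kg·m²·s⁻².
  H = Wb/A (inductance = flux per current),
      = kg·m²·s⁻²·A⁻².
  So H⁻² = kg⁻²·m⁻⁴·s⁴·A⁴.
  Combining: J·H⁻²·s² = (kg·m²·s⁻²) · (kg⁻²·m⁻⁴·s⁴·A⁴) · s² = kg⁻¹·m⁻²·s⁴·A⁴.
Right side:
  H = kg·m²·s⁻²·A⁻².
  So H⁻² = kg⁻²·m⁻⁴·s⁴·A⁴.
  Sv = m²·s⁻².
  N = kg·m·s⁻².
  Combining: m·H⁻²·Sv·N·s² = m · (kg⁻²·m⁻⁴·s⁴·A⁴) · (m²·s⁻²) · (kg·m·s⁻²) · s² = kg⁻¹·s²·A⁴.
Left is kg⁻¹·m⁻²·s⁴·A⁴; right is kg⁻¹·s²·A⁴ — different.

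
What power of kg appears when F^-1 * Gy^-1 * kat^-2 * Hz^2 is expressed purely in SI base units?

1

F = C/V (capacitance = charge per voltage),
    = A·s/(kg·m²·s⁻³·A⁻¹) (substituting C and V),
    = kg⁻¹·m⁻²·s⁴·A².
So F⁻¹ = kg·m²·s⁻⁴·A⁻².
Gy = J/kg (absorbed dose = energy per mass),
    = m²·s⁻².
So Gy⁻¹ = m⁻²·s².
kat = mol/s = s⁻¹·mol (catalytic activity).
So kat⁻² = s²·mol⁻².
Hz = 1/s = s⁻¹ (frequency is cycles per second).
So Hz² = s⁻².
Combining: F⁻¹·Gy⁻¹·kat⁻²·Hz² = (kg·m²·s⁻⁴·A⁻²) · (m⁻²·s²) · (s²·mol⁻²) · s⁻² = kg·s⁻²·A⁻²·mol⁻².
The exponent of kg is 1.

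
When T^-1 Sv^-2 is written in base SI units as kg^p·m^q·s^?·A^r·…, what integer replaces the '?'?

T = Wb/m² (flux density = flux per area),
    = kg·s⁻²·A⁻¹.
So T⁻¹ = kg⁻¹·s²·A.
Sv = J/kg (equivalent dose = energy per mass),
    = m²·s⁻².
So Sv⁻² = m⁻⁴·s⁴.
Combining: T⁻¹·Sv⁻² = (kg⁻¹·s²·A) · (m⁻⁴·s⁴) = kg⁻¹·m⁻⁴·s⁶·A.
The exponent of s is 6.

6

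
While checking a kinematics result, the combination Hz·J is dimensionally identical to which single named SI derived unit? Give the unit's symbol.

Hz = s⁻¹.
J = kg·m²·s⁻².
Combining: Hz·J = s⁻¹ · (kg·m²·s⁻²) = kg·m²·s⁻³.
kg·m²·s⁻³ is the base-SI form of the watt.

W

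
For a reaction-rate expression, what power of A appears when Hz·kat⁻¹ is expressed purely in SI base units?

0

Hz = 1/s = s⁻¹ (frequency is cycles per second).
kat = mol/s = s⁻¹·mol (catalytic activity).
So kat⁻¹ = s·mol⁻¹.
Combining: Hz·kat⁻¹ = s⁻¹ · (s·mol⁻¹) = mol⁻¹.
The exponent of A is 0.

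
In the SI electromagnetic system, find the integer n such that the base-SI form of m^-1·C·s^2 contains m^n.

-1

C = A·s = s·A (charge = current × time).
Combining: m⁻¹·C·s² = m⁻¹ · (s·A) · s² = m⁻¹·s³·A.
The exponent of m is -1.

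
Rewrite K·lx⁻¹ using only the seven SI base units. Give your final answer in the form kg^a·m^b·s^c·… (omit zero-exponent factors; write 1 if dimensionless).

lx = lm/m² (illuminance = luminous flux per area),
    = m⁻²·cd.
So lx⁻¹ = m²·cd⁻¹.
Combining: K·lx⁻¹ = K · (m²·cd⁻¹) = m²·K·cd⁻¹.

m²·K·cd⁻¹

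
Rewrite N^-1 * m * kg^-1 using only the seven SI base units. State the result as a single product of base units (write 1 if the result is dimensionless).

kg⁻²·s²

N = kg·m/s² = kg·m·s⁻² (force = mass × acceleration).
So N⁻¹ = kg⁻¹·m⁻¹·s².
Combining: N⁻¹·m·kg⁻¹ = (kg⁻¹·m⁻¹·s²) · m · kg⁻¹ = kg⁻²·s².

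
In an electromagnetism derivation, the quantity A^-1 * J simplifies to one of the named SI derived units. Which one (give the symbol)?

J = kg·m²·s⁻².
Combining: A⁻¹·J = A⁻¹ · (kg·m²·s⁻²) = kg·m²·s⁻²·A⁻¹.
kg·m²·s⁻²·A⁻¹ is the base-SI form of the weber.

Wb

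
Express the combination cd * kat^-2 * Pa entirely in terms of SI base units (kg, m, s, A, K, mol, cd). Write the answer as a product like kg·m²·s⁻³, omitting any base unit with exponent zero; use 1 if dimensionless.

kg·m⁻¹·mol⁻²·cd

kat = s⁻¹·mol.
So kat⁻² = s²·mol⁻².
Pa = kg·m⁻¹·s⁻².
Combining: cd·kat⁻²·Pa = cd · (s²·mol⁻²) · (kg·m⁻¹·s⁻²) = kg·m⁻¹·mol⁻²·cd.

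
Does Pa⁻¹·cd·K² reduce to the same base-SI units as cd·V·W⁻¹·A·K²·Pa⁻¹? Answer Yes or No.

Left side:
  Pa = N/m² (pressure = force per area),
      = kg·m⁻¹·s⁻².
  So Pa⁻¹ = kg⁻¹·m·s².
  Combining: Pa⁻¹·cd·K² = (kg⁻¹·m·s²) · cd · K² = kg⁻¹·m·s²·K²·cd.
Right side:
  V = kg·m²·s⁻³·A⁻¹.
  W = kg·m²·s⁻³.
  So W⁻¹ = kg⁻¹·m⁻²·s³.
  Pa = kg·m⁻¹·s⁻².
  So Pa⁻¹ = kg⁻¹·m·s².
  Combining: cd·V·W⁻¹·A·K²·Pa⁻¹ = cd · (kg·m²·s⁻³·A⁻¹) · (kg⁻¹·m⁻²·s³) · A · K² · (kg⁻¹·m·s²) = kg⁻¹·m·s²·K²·cd.
Both reduce to kg⁻¹·m·s²·K²·cd.

Yes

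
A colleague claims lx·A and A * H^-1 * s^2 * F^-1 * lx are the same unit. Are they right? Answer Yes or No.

Yes

Left side:
  lx = lm/m² (illuminance = luminous flux per area),
      = m⁻²·cd.
  Combining: lx·A = (m⁻²·cd) · A = m⁻²·A·cd.
Right side:
  H = kg·m²·s⁻²·A⁻².
  So H⁻¹ = kg⁻¹·m⁻²·s²·A².
  F = kg⁻¹·m⁻²·s⁴·A².
  So F⁻¹ = kg·m²·s⁻⁴·A⁻².
  lx = m⁻²·cd.
  Combining: A·H⁻¹·s²·F⁻¹·lx = A · (kg⁻¹·m⁻²·s²·A²) · s² · (kg·m²·s⁻⁴·A⁻²) · (m⁻²·cd) = m⁻²·A·cd.
Both reduce to m⁻²·A·cd.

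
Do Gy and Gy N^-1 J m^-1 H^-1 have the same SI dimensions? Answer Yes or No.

No

Left side:
  Gy = J/kg (absorbed dose = energy per mass),
      = m²·s⁻².
Right side:
  Gy = J/kg (absorbed dose = energy per mass),
      = m²·s⁻².
  N = kg·m/s² = kg·m·s⁻² (force = mass × acceleration).
  So N⁻¹ = kg⁻¹·m⁻¹·s².
  J = N·m (work = force × distance),
      = kg·m²·s⁻².
  H = Wb/A (inductance = flux per current),
      = kg·m²·s⁻²·A⁻².
  So H⁻¹ = kg⁻¹·m⁻²·s²·A².
  Combining: Gy·N⁻¹·J·m⁻¹·H⁻¹ = (m²·s⁻²) · (kg⁻¹·m⁻¹·s²) · (kg·m²·s⁻²) · m⁻¹ · (kg⁻¹·m⁻²·s²·A²) = kg⁻¹·A².
Left is m²·s⁻²; right is kg⁻¹·A² — different.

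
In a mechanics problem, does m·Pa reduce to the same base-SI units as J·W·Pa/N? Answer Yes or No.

Left side:
  Pa = N/m² (pressure = force per area),
      = kg·m⁻¹·s⁻².
  Combining: m·Pa = m · (kg·m⁻¹·s⁻²) = kg·s⁻².
Right side:
  J = kg·m²·s⁻².
  W = kg·m²·s⁻³.
  N = kg·m·s⁻².
  So N⁻¹ = kg⁻¹·m⁻¹·s².
  Pa = kg·m⁻¹·s⁻².
  Combining: J·W·N⁻¹·Pa = (kg·m²·s⁻²) · (kg·m²·s⁻³) · (kg⁻¹·m⁻¹·s²) · (kg·m⁻¹·s⁻²) = kg²·m²·s⁻⁵.
Left is kg·s⁻²; right is kg²·m²·s⁻⁵ — different.

No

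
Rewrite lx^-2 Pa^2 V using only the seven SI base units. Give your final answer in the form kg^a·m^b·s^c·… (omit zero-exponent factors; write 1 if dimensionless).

lx = lm/m² (illuminance = luminous flux per area),
    = m⁻²·cd.
So lx⁻² = m⁴·cd⁻².
Pa = N/m² (pressure = force per area),
    = kg·m⁻¹·s⁻².
So Pa² = kg²·m⁻²·s⁻⁴.
V = W/A (potential = power per current),
    = kg·m²·s⁻³·A⁻¹.
Combining: lx⁻²·Pa²·V = (m⁴·cd⁻²) · (kg²·m⁻²·s⁻⁴) · (kg·m²·s⁻³·A⁻¹) = kg³·m⁴·s⁻⁷·A⁻¹·cd⁻².

kg³·m⁴·s⁻⁷·A⁻¹·cd⁻²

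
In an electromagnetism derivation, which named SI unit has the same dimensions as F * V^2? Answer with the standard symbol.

J

F = C/V (capacitance = charge per voltage),
    = A·s/(kg·m²·s⁻³·A⁻¹) (substituting C and V),
    = kg⁻¹·m⁻²·s⁴·A².
V = W/A (potential = power per current),
    = kg·m²·s⁻³·A⁻¹.
So V² = kg²·m⁴·s⁻⁶·A⁻².
Combining: F·V² = (kg⁻¹·m⁻²·s⁴·A²) · (kg²·m⁴·s⁻⁶·A⁻²) = kg·m²·s⁻².
kg·m²·s⁻² is the base-SI form of the joule.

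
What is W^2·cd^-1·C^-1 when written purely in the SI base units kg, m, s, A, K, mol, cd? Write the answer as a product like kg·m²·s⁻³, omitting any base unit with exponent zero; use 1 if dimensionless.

kg²·m⁴·s⁻⁷·A⁻¹·cd⁻¹

W = J/s (power = energy per time),
    = kg·m²·s⁻³.
So W² = kg²·m⁴·s⁻⁶.
C = A·s = s·A (charge = current × time).
So C⁻¹ = s⁻¹·A⁻¹.
Combining: W²·cd⁻¹·C⁻¹ = (kg²·m⁴·s⁻⁶) · cd⁻¹ · (s⁻¹·A⁻¹) = kg²·m⁴·s⁻⁷·A⁻¹·cd⁻¹.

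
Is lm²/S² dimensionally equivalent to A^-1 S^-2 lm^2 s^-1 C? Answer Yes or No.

Yes

Left side:
  S = 1/Ω (conductance is reciprocal resistance),
      = kg⁻¹·m⁻²·s³·A².
  So S⁻² = kg²·m⁴·s⁻⁶·A⁻⁴.
  lm = cd·sr = cd (luminous flux; sr is dimensionless).
  So lm² = cd².
  Combining: S⁻²·lm² = (kg²·m⁴·s⁻⁶·A⁻⁴) · cd² = kg²·m⁴·s⁻⁶·A⁻⁴·cd².
Right side:
  S = kg⁻¹·m⁻²·s³·A².
  So S⁻² = kg²·m⁴·s⁻⁶·A⁻⁴.
  lm = cd.
  So lm² = cd².
  C = s·A.
  Combining: A⁻¹·S⁻²·lm²·s⁻¹·C = A⁻¹ · (kg²·m⁴·s⁻⁶·A⁻⁴) · cd² · s⁻¹ · (s·A) = kg²·m⁴·s⁻⁶·A⁻⁴·cd².
Both reduce to kg²·m⁴·s⁻⁶·A⁻⁴·cd².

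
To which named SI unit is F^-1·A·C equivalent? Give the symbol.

F = kg⁻¹·m⁻²·s⁴·A².
So F⁻¹ = kg·m²·s⁻⁴·A⁻².
C = s·A.
Combining: F⁻¹·A·C = (kg·m²·s⁻⁴·A⁻²) · A · (s·A) = kg·m²·s⁻³.
kg·m²·s⁻³ is the base-SI form of the watt.

W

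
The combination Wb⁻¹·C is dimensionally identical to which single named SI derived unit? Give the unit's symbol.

S

Wb = V·s (flux: a volt is a weber per second),
    = kg·m²·s⁻²·A⁻¹.
So Wb⁻¹ = kg⁻¹·m⁻²·s²·A.
C = A·s = s·A (charge = current × time).
Combining: Wb⁻¹·C = (kg⁻¹·m⁻²·s²·A) · (s·A) = kg⁻¹·m⁻²·s³·A².
kg⁻¹·m⁻²·s³·A² is the base-SI form of the siemens.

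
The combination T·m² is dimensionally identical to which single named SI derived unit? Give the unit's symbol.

Wb

T = Wb/m² (flux density = flux per area),
    = kg·s⁻²·A⁻¹.
Combining: T·m² = (kg·s⁻²·A⁻¹) · m² = kg·m²·s⁻²·A⁻¹.
kg·m²·s⁻²·A⁻¹ is the base-SI form of the weber.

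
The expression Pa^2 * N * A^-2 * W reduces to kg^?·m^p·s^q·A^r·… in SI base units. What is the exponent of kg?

4

Pa = N/m² (pressure = force per area),
    = kg·m⁻¹·s⁻².
So Pa² = kg²·m⁻²·s⁻⁴.
N = kg·m/s² = kg·m·s⁻² (force = mass × acceleration).
W = J/s (power = energy per time),
    = kg·m²·s⁻³.
Combining: Pa²·N·A⁻²·W = (kg²·m⁻²·s⁻⁴) · (kg·m·s⁻²) · A⁻² · (kg·m²·s⁻³) = kg⁴·m·s⁻⁹·A⁻².
The exponent of kg is 4.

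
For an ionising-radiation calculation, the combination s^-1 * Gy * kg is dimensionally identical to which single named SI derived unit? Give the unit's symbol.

Gy = J/kg (absorbed dose = energy per mass),
    = m²·s⁻².
Combining: s⁻¹·Gy·kg = s⁻¹ · (m²·s⁻²) · kg = kg·m²·s⁻³.
kg·m²·s⁻³ is the base-SI form of the watt.

W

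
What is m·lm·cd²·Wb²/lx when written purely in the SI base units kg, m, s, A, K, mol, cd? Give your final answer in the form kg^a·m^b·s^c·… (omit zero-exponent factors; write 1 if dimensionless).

lx = lm/m² (illuminance = luminous flux per area),
    = m⁻²·cd.
So lx⁻¹ = m²·cd⁻¹.
lm = cd·sr = cd (luminous flux; sr is dimensionless).
Wb = V·s (flux: a volt is a weber per second),
    = kg·m²·s⁻²·A⁻¹.
So Wb² = kg²·m⁴·s⁻⁴·A⁻².
Combining: lx⁻¹·m·lm·cd²·Wb² = (m²·cd⁻¹) · m · cd · cd² · (kg²·m⁴·s⁻⁴·A⁻²) = kg²·m⁷·s⁻⁴·A⁻²·cd².

kg²·m⁷·s⁻⁴·A⁻²·cd²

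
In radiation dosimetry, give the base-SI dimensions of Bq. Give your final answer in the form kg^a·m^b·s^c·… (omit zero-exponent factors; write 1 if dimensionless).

s⁻¹

Bq = 1/s = s⁻¹ (activity is decays per second).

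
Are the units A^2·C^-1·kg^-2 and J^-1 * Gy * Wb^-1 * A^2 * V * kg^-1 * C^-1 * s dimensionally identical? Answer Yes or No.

Yes

Left side:
  C = s·A.
  So C⁻¹ = s⁻¹·A⁻¹.
  Combining: A²·C⁻¹·kg⁻² = A² · (s⁻¹·A⁻¹) · kg⁻² = kg⁻²·s⁻¹·A.
Right side:
  J = N·m (work = force × distance),
      = kg·m²·s⁻².
  So J⁻¹ = kg⁻¹·m⁻²·s².
  Gy = J/kg (absorbed dose = energy per mass),
      = m²·s⁻².
  Wb = V·s (flux: a volt is a weber per second),
      = kg·m²·s⁻²·A⁻¹.
  So Wb⁻¹ = kg⁻¹·m⁻²·s²·A.
  V = W/A (potential = power per current),
      = kg·m²·s⁻³·A⁻¹.
  C = A·s = s·A (charge = current × time).
  So C⁻¹ = s⁻¹·A⁻¹.
  Combining: J⁻¹·Gy·Wb⁻¹·A²·V·kg⁻¹·C⁻¹·s = (kg⁻¹·m⁻²·s²) · (m²·s⁻²) · (kg⁻¹·m⁻²·s²·A) · A² · (kg·m²·s⁻³·A⁻¹) · kg⁻¹ · (s⁻¹·A⁻¹) · s = kg⁻²·s⁻¹·A.
Both reduce to kg⁻²·s⁻¹·A.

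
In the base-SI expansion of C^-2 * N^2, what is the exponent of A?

C = s·A.
So C⁻² = s⁻²·A⁻².
N = kg·m·s⁻².
So N² = kg²·m²·s⁻⁴.
Combining: C⁻²·N² = (s⁻²·A⁻²) · (kg²·m²·s⁻⁴) = kg²·m²·s⁻⁶·A⁻².
The exponent of A is -2.

-2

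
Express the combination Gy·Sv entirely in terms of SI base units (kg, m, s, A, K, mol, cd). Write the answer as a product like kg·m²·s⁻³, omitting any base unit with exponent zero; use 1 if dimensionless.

Gy = J/kg (absorbed dose = energy per mass),
    = m²·s⁻².
Sv = J/kg (equivalent dose = energy per mass),
    = m²·s⁻².
Combining: Gy·Sv = (m²·s⁻²) · (m²·s⁻²) = m⁴·s⁻⁴.

m⁴·s⁻⁴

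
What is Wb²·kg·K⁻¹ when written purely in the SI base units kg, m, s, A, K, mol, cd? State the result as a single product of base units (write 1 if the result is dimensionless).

Wb = kg·m²·s⁻²·A⁻¹.
So Wb² = kg²·m⁴·s⁻⁴·A⁻².
Combining: Wb²·kg·K⁻¹ = (kg²·m⁴·s⁻⁴·A⁻²) · kg · K⁻¹ = kg³·m⁴·s⁻⁴·A⁻²·K⁻¹.

kg³·m⁴·s⁻⁴·A⁻²·K⁻¹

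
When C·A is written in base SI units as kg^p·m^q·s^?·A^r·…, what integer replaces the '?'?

C = A·s = s·A (charge = current × time).
Combining: C·A = (s·A) · A = s·A².
The exponent of s is 1.

1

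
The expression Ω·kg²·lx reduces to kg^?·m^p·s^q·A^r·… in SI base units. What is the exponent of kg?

Ω = V/A (resistance = voltage per current),
    = kg·m²·s⁻³·A⁻².
lx = lm/m² (illuminance = luminous flux per area),
    = m⁻²·cd.
Combining: Ω·kg²·lx = (kg·m²·s⁻³·A⁻²) · kg² · (m⁻²·cd) = kg³·s⁻³·A⁻²·cd.
The exponent of kg is 3.

3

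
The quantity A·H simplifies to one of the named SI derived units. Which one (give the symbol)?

Wb

H = Wb/A (inductance = flux per current),
    = kg·m²·s⁻²·A⁻².
Combining: A·H = A · (kg·m²·s⁻²·A⁻²) = kg·m²·s⁻²·A⁻¹.
kg·m²·s⁻²·A⁻¹ is the base-SI form of the weber.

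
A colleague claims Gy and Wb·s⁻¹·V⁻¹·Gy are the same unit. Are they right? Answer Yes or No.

Left side:
  Gy = J/kg (absorbed dose = energy per mass),
      = m²·s⁻².
Right side:
  Wb = kg·m²·s⁻²·A⁻¹.
  V = kg·m²·s⁻³·A⁻¹.
  So V⁻¹ = kg⁻¹·m⁻²·s³·A.
  Gy = m²·s⁻².
  Combining: Wb·s⁻¹·V⁻¹·Gy = (kg·m²·s⁻²·A⁻¹) · s⁻¹ · (kg⁻¹·m⁻²·s³·A) · (m²·s⁻²) = m²·s⁻².
Both reduce to m²·s⁻².

Yes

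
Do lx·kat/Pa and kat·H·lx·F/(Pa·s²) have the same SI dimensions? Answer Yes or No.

Yes

Left side:
  lx = lm/m² (illuminance = luminous flux per area),
      = m⁻²·cd.
  Pa = N/m² (pressure = force per area),
      = kg·m⁻¹·s⁻².
  So Pa⁻¹ = kg⁻¹·m·s².
  kat = mol/s = s⁻¹·mol (catalytic activity).
  Combining: lx·Pa⁻¹·kat = (m⁻²·cd) · (kg⁻¹·m·s²) · (s⁻¹·mol) = kg⁻¹·m⁻¹·s·mol·cd.
Right side:
  kat = s⁻¹·mol.
  H = kg·m²·s⁻²·A⁻².
  Pa = kg·m⁻¹·s⁻².
  So Pa⁻¹ = kg⁻¹·m·s².
  lx = m⁻²·cd.
  F = kg⁻¹·m⁻²·s⁴·A².
  Combining: kat·H·Pa⁻¹·lx·F·s⁻² = (s⁻¹·mol) · (kg·m²·s⁻²·A⁻²) · (kg⁻¹·m·s²) · (m⁻²·cd) · (kg⁻¹·m⁻²·s⁴·A²) · s⁻² = kg⁻¹·m⁻¹·s·mol·cd.
Both reduce to kg⁻¹·m⁻¹·s·mol·cd.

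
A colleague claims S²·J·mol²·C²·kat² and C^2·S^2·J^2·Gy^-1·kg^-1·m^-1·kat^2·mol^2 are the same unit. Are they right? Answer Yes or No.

Left side:
  S = 1/Ω (conductance is reciprocal resistance),
      = kg⁻¹·m⁻²·s³·A².
  So S² = kg⁻²·m⁻⁴·s⁶·A⁴.
  J = N·m (work = force × distance),
      = kg·m²·s⁻².
  C = A·s = s·A (charge = current × time).
  So C² = s²·A².
  kat = mol/s = s⁻¹·mol (catalytic activity).
  So kat² = s⁻²·mol².
  Combining: S²·J·mol²·C²·kat² = (kg⁻²·m⁻⁴·s⁶·A⁴) · (kg·m²·s⁻²) · mol² · (s²·A²) · (s⁻²·mol²) = kg⁻¹·m⁻²·s⁴·A⁶·mol⁴.
Right side:
  C = s·A.
  So C² = s²·A².
  S = kg⁻¹·m⁻²·s³·A².
  So S² = kg⁻²·m⁻⁴·s⁶·A⁴.
  J = kg·m²·s⁻².
  So J² = kg²·m⁴·s⁻⁴.
  Gy = m²·s⁻².
  So Gy⁻¹ = m⁻²·s².
  kat = s⁻¹·mol.
  So kat² = s⁻²·mol².
  Combining: C²·S²·J²·Gy⁻¹·kg⁻¹·m⁻¹·kat²·mol² = (s²·A²) · (kg⁻²·m⁻⁴·s⁶·A⁴) · (kg²·m⁴·s⁻⁴) · (m⁻²·s²) · kg⁻¹ · m⁻¹ · (s⁻²·mol²) · mol² = kg⁻¹·m⁻³·s⁴·A⁶·mol⁴.
Left is kg⁻¹·m⁻²·s⁴·A⁶·mol⁴; right is kg⁻¹·m⁻³·s⁴·A⁶·mol⁴ — different.

No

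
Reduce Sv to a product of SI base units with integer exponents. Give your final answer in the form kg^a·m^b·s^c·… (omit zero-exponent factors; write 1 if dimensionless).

m²·s⁻²

Sv = J/kg (equivalent dose = energy per mass),
    = m²·s⁻².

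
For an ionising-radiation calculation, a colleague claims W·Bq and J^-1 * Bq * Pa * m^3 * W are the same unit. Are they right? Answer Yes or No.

Left side:
  W = J/s (power = energy per time),
      = kg·m²·s⁻³.
  Bq = 1/s = s⁻¹ (activity is decays per second).
  Combining: W·Bq = (kg·m²·s⁻³) · s⁻¹ = kg·m²·s⁻⁴.
Right side:
  J = kg·m²·s⁻².
  So J⁻¹ = kg⁻¹·m⁻²·s².
  Bq = s⁻¹.
  Pa = kg·m⁻¹·s⁻².
  W = kg·m²·s⁻³.
  Combining: J⁻¹·Bq·Pa·m³·W = (kg⁻¹·m⁻²·s²) · s⁻¹ · (kg·m⁻¹·s⁻²) · m³ · (kg·m²·s⁻³) = kg·m²·s⁻⁴.
Both reduce to kg·m²·s⁻⁴.

Yes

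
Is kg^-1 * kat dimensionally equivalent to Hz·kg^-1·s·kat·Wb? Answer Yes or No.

No

Left side:
  kat = s⁻¹·mol.
  Combining: kg⁻¹·kat = kg⁻¹ · (s⁻¹·mol) = kg⁻¹·s⁻¹·mol.
Right side:
  Hz = s⁻¹.
  kat = s⁻¹·mol.
  Wb = kg·m²·s⁻²·A⁻¹.
  Combining: Hz·kg⁻¹·s·kat·Wb = s⁻¹ · kg⁻¹ · s · (s⁻¹·mol) · (kg·m²·s⁻²·A⁻¹) = m²·s⁻³·A⁻¹·mol.
Left is kg⁻¹·s⁻¹·mol; right is m²·s⁻³·A⁻¹·mol — different.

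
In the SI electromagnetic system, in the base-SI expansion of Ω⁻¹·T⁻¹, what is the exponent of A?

Ω = V/A (resistance = voltage per current),
    = kg·m²·s⁻³·A⁻².
So Ω⁻¹ = kg⁻¹·m⁻²·s³·A².
T = Wb/m² (flux density = flux per area),
    = kg·s⁻²·A⁻¹.
So T⁻¹ = kg⁻¹·s²·A.
Combining: Ω⁻¹·T⁻¹ = (kg⁻¹·m⁻²·s³·A²) · (kg⁻¹·s²·A) = kg⁻²·m⁻²·s⁵·A³.
The exponent of A is 3.

3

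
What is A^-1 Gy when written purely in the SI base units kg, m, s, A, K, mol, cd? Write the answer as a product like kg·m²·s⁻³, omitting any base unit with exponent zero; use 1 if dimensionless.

Gy = J/kg (absorbed dose = energy per mass),
    = m²·s⁻².
Combining: A⁻¹·Gy = A⁻¹ · (m²·s⁻²) = m²·s⁻²·A⁻¹.

m²·s⁻²·A⁻¹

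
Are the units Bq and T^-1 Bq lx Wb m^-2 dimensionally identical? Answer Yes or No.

No

Left side:
  Bq = 1/s = s⁻¹ (activity is decays per second).
Right side:
  T = kg·s⁻²·A⁻¹.
  So T⁻¹ = kg⁻¹·s²·A.
  Bq = s⁻¹.
  lx = m⁻²·cd.
  Wb = kg·m²·s⁻²·A⁻¹.
  Combining: T⁻¹·Bq·lx·Wb·m⁻² = (kg⁻¹·s²·A) · s⁻¹ · (m⁻²·cd) · (kg·m²·s⁻²·A⁻¹) · m⁻² = m⁻²·s⁻¹·cd.
Left is s⁻¹; right is m⁻²·s⁻¹·cd — different.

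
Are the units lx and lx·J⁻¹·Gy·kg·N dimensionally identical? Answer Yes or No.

No

Left side:
  lx = lm/m² (illuminance = luminous flux per area),
      = m⁻²·cd.
Right side:
  lx = m⁻²·cd.
  J = kg·m²·s⁻².
  So J⁻¹ = kg⁻¹·m⁻²·s².
  Gy = m²·s⁻².
  N = kg·m·s⁻².
  Combining: lx·J⁻¹·Gy·kg·N = (m⁻²·cd) · (kg⁻¹·m⁻²·s²) · (m²·s⁻²) · kg · (kg·m·s⁻²) = kg·m⁻¹·s⁻²·cd.
Left is m⁻²·cd; right is kg·m⁻¹·s⁻²·cd — different.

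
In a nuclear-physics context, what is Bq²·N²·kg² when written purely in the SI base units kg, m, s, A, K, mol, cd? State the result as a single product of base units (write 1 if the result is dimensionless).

Bq = 1/s = s⁻¹ (activity is decays per second).
So Bq² = s⁻².
N = kg·m/s² = kg·m·s⁻² (force = mass × acceleration).
So N² = kg²·m²·s⁻⁴.
Combining: Bq²·N²·kg² = s⁻² · (kg²·m²·s⁻⁴) · kg² = kg⁴·m²·s⁻⁶.

kg⁴·m²·s⁻⁶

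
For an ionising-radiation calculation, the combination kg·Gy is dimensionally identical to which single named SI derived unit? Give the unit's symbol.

J

Gy = m²·s⁻².
Combining: kg·Gy = kg · (m²·s⁻²) = kg·m²·s⁻².
kg·m²·s⁻² is the base-SI form of the joule.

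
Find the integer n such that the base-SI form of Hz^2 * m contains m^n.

1

Hz = s⁻¹.
So Hz² = s⁻².
Combining: Hz²·m = s⁻² · m = m·s⁻².
The exponent of m is 1.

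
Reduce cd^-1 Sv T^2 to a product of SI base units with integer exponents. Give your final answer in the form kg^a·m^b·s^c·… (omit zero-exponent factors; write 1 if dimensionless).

Sv = J/kg (equivalent dose = energy per mass),
    = m²·s⁻².
T = Wb/m² (flux density = flux per area),
    = kg·s⁻²·A⁻¹.
So T² = kg²·s⁻⁴·A⁻².
Combining: cd⁻¹·Sv·T² = cd⁻¹ · (m²·s⁻²) · (kg²·s⁻⁴·A⁻²) = kg²·m²·s⁻⁶·A⁻²·cd⁻¹.

kg²·m²·s⁻⁶·A⁻²·cd⁻¹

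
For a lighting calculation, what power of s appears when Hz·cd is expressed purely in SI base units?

-1

Hz = 1/s = s⁻¹ (frequency is cycles per second).
Combining: Hz·cd = s⁻¹ · cd = s⁻¹·cd.
The exponent of s is -1.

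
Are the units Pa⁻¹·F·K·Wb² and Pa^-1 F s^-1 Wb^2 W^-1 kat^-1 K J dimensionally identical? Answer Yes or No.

No

Left side:
  Pa = N/m² (pressure = force per area),
      = kg·m⁻¹·s⁻².
  So Pa⁻¹ = kg⁻¹·m·s².
  F = C/V (capacitance = charge per voltage),
      = A·s/(kg·m²·s⁻³·A⁻¹) (substituting C and V),
      = kg⁻¹·m⁻²·s⁴·A².
  Wb = V·s (flux: a volt is a weber per second),
      = kg·m²·s⁻²·A⁻¹.
  So Wb² = kg²·m⁴·s⁻⁴·A⁻².
  Combining: Pa⁻¹·F·K·Wb² = (kg⁻¹·m·s²) · (kg⁻¹·m⁻²·s⁴·A²) · K · (kg²·m⁴·s⁻⁴·A⁻²) = m³·s²·K.
Right side:
  Pa = N/m² (pressure = force per area),
      = kg·m⁻¹·s⁻².
  So Pa⁻¹ = kg⁻¹·m·s².
  F = C/V (capacitance = charge per voltage),
      = A·s/(kg·m²·s⁻³·A⁻¹) (substituting C and V),
      = kg⁻¹·m⁻²·s⁴·A².
  Wb = V·s (flux: a volt is a weber per second),
      = kg·m²·s⁻²·A⁻¹.
  So Wb² = kg²·m⁴·s⁻⁴·A⁻².
  W = J/s (power = energy per time),
      = kg·m²·s⁻³.
  So W⁻¹ = kg⁻¹·m⁻²·s³.
  kat = mol/s = s⁻¹·mol (catalytic activity).
  So kat⁻¹ = s·mol⁻¹.
  J = N·m (work = force × distance),
      = kg·m²·s⁻².
  Combining: Pa⁻¹·F·s⁻¹·Wb²·W⁻¹·kat⁻¹·K·J = (kg⁻¹·m·s²) · (kg⁻¹·m⁻²·s⁴·A²) · s⁻¹ · (kg²·m⁴·s⁻⁴·A⁻²) · (kg⁻¹·m⁻²·s³) · (s·mol⁻¹) · K · (kg·m²·s⁻²) = m³·s³·K·mol⁻¹.
Left is m³·s²·K; right is m³·s³·K·mol⁻¹ — different.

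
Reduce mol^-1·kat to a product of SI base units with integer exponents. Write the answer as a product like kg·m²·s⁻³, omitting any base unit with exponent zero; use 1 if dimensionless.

s⁻¹

kat = mol/s = s⁻¹·mol (catalytic activity).
Combining: mol⁻¹·kat = mol⁻¹ · (s⁻¹·mol) = s⁻¹.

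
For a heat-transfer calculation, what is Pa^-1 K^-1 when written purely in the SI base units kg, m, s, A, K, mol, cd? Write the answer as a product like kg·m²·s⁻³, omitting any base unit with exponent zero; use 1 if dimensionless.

Pa = N/m² (pressure = force per area),
    = kg·m⁻¹·s⁻².
So Pa⁻¹ = kg⁻¹·m·s².
Combining: Pa⁻¹·K⁻¹ = (kg⁻¹·m·s²) · K⁻¹ = kg⁻¹·m·s²·K⁻¹.

kg⁻¹·m·s²·K⁻¹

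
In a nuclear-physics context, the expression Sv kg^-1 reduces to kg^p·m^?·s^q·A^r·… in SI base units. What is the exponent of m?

2

Sv = J/kg (equivalent dose = energy per mass),
    = m²·s⁻².
Combining: Sv·kg⁻¹ = (m²·s⁻²) · kg⁻¹ = kg⁻¹·m²·s⁻².
The exponent of m is 2.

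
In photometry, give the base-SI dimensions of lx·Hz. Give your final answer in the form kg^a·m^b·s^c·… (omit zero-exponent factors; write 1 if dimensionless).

m⁻²·s⁻¹·cd

lx = lm/m² (illuminance = luminous flux per area),
    = m⁻²·cd.
Hz = 1/s = s⁻¹ (frequency is cycles per second).
Combining: lx·Hz = (m⁻²·cd) · s⁻¹ = m⁻²·s⁻¹·cd.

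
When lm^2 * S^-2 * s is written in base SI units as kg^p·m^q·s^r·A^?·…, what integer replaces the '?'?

-4

lm = cd·sr = cd (luminous flux; sr is dimensionless).
So lm² = cd².
S = 1/Ω (conductance is reciprocal resistance),
    = kg⁻¹·m⁻²·s³·A².
So S⁻² = kg²·m⁴·s⁻⁶·A⁻⁴.
Combining: lm²·S⁻²·s = cd² · (kg²·m⁴·s⁻⁶·A⁻⁴) · s = kg²·m⁴·s⁻⁵·A⁻⁴·cd².
The exponent of A is -4.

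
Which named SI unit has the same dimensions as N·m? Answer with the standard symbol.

N = kg·m·s⁻².
Combining: N·m = (kg·m·s⁻²) · m = kg·m²·s⁻².
kg·m²·s⁻² is the base-SI form of the joule.

J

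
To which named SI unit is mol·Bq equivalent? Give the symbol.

Bq = s⁻¹.
Combining: mol·Bq = mol · s⁻¹ = s⁻¹·mol.
s⁻¹·mol is the base-SI form of the katal.

kat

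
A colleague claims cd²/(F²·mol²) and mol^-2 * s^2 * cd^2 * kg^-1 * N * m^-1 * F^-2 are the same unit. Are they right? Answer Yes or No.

Left side:
  F = kg⁻¹·m⁻²·s⁴·A².
  So F⁻² = kg²·m⁴·s⁻⁸·A⁻⁴.
  Combining: cd²·F⁻²·mol⁻² = cd² · (kg²·m⁴·s⁻⁸·A⁻⁴) · mol⁻² = kg²·m⁴·s⁻⁸·A⁻⁴·mol⁻²·cd².
Right side:
  N = kg·m·s⁻².
  F = kg⁻¹·m⁻²·s⁴·A².
  So F⁻² = kg²·m⁴·s⁻⁸·A⁻⁴.
  Combining: mol⁻²·s²·cd²·kg⁻¹·N·m⁻¹·F⁻² = mol⁻² · s² · cd² · kg⁻¹ · (kg·m·s⁻²) · m⁻¹ · (kg²·m⁴·s⁻⁸·A⁻⁴) = kg²·m⁴·s⁻⁸·A⁻⁴·mol⁻²·cd².
Both reduce to kg²·m⁴·s⁻⁸·A⁻⁴·mol⁻²·cd².

Yes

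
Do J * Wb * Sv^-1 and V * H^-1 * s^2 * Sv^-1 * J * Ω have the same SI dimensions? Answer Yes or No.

Left side:
  J = kg·m²·s⁻².
  Wb = kg·m²·s⁻²·A⁻¹.
  Sv = m²·s⁻².
  So Sv⁻¹ = m⁻²·s².
  Combining: J·Wb·Sv⁻¹ = (kg·m²·s⁻²) · (kg·m²·s⁻²·A⁻¹) · (m⁻²·s²) = kg²·m²·s⁻²·A⁻¹.
Right side:
  V = W/A (potential = power per current),
      = kg·m²·s⁻³·A⁻¹.
  H = Wb/A (inductance = flux per current),
      = kg·m²·s⁻²·A⁻².
  So H⁻¹ = kg⁻¹·m⁻²·s²·A².
  Sv = J/kg (equivalent dose = energy per mass),
      = m²·s⁻².
  So Sv⁻¹ = m⁻²·s².
  J = N·m (work = force × distance),
      = kg·m²·s⁻².
  Ω = V/A (resistance = voltage per current),
      = kg·m²·s⁻³·A⁻².
  Combining: V·H⁻¹·s²·Sv⁻¹·J·Ω = (kg·m²·s⁻³·A⁻¹) · (kg⁻¹·m⁻²·s²·A²) · s² · (m⁻²·s²) · (kg·m²·s⁻²) · (kg·m²·s⁻³·A⁻²) = kg²·m²·s⁻²·A⁻¹.
Both reduce to kg²·m²·s⁻²·A⁻¹.

Yes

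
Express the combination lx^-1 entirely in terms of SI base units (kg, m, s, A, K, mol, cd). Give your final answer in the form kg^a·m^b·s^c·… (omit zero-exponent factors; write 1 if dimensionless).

m²·cd⁻¹

lx = m⁻²·cd.
So lx⁻¹ = m²·cd⁻¹.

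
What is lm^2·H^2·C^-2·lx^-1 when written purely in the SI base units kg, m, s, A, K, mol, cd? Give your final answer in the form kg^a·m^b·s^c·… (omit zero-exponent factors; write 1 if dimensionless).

kg²·m⁶·s⁻⁶·A⁻⁶·cd

lm = cd·sr = cd (luminous flux; sr is dimensionless).
So lm² = cd².
H = Wb/A (inductance = flux per current),
    = kg·m²·s⁻²·A⁻².
So H² = kg²·m⁴·s⁻⁴·A⁻⁴.
C = A·s = s·A (charge = current × time).
So C⁻² = s⁻²·A⁻².
lx = lm/m² (illuminance = luminous flux per area),
    = m⁻²·cd.
So lx⁻¹ = m²·cd⁻¹.
Combining: lm²·H²·C⁻²·lx⁻¹ = cd² · (kg²·m⁴·s⁻⁴·A⁻⁴) · (s⁻²·A⁻²) · (m²·cd⁻¹) = kg²·m⁶·s⁻⁶·A⁻⁶·cd.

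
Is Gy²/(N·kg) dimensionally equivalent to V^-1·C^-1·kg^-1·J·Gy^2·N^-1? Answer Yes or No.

Yes

Left side:
  N = kg·m/s² = kg·m·s⁻² (force = mass × acceleration).
  So N⁻¹ = kg⁻¹·m⁻¹·s².
  Gy = J/kg (absorbed dose = energy per mass),
      = m²·s⁻².
  So Gy² = m⁴·s⁻⁴.
  Combining: N⁻¹·kg⁻¹·Gy² = (kg⁻¹·m⁻¹·s²) · kg⁻¹ · (m⁴·s⁻⁴) = kg⁻²·m³·s⁻².
Right side:
  V = W/A (potential = power per current),
      = kg·m²·s⁻³·A⁻¹.
  So V⁻¹ = kg⁻¹·m⁻²·s³·A.
  C = A·s = s·A (charge = current × time).
  So C⁻¹ = s⁻¹·A⁻¹.
  J = N·m (work = force × distance),
      = kg·m²·s⁻².
  Gy = J/kg (absorbed dose = energy per mass),
      = m²·s⁻².
  So Gy² = m⁴·s⁻⁴.
  N = kg·m/s² = kg·m·s⁻² (force = mass × acceleration).
  So N⁻¹ = kg⁻¹·m⁻¹·s².
  Combining: V⁻¹·C⁻¹·kg⁻¹·J·Gy²·N⁻¹ = (kg⁻¹·m⁻²·s³·A) · (s⁻¹·A⁻¹) · kg⁻¹ · (kg·m²·s⁻²) · (m⁴·s⁻⁴) · (kg⁻¹·m⁻¹·s²) = kg⁻²·m³·s⁻².
Both reduce to kg⁻²·m³·s⁻².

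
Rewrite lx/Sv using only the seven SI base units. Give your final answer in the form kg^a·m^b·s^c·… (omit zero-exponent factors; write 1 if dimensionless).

lx = m⁻²·cd.
Sv = m²·s⁻².
So Sv⁻¹ = m⁻²·s².
Combining: lx·Sv⁻¹ = (m⁻²·cd) · (m⁻²·s²) = m⁻⁴·s²·cd.

m⁻⁴·s²·cd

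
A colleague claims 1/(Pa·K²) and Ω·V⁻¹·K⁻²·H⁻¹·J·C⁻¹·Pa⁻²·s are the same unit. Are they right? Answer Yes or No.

No

Left side:
  Pa = kg·m⁻¹·s⁻².
  So Pa⁻¹ = kg⁻¹·m·s².
  Combining: Pa⁻¹·K⁻² = (kg⁻¹·m·s²) · K⁻² = kg⁻¹·m·s²·K⁻².
Right side:
  Ω = V/A (resistance = voltage per current),
      = kg·m²·s⁻³·A⁻².
  V = W/A (potential = power per current),
      = kg·m²·s⁻³·A⁻¹.
  So V⁻¹ = kg⁻¹·m⁻²·s³·A.
  H = Wb/A (inductance = flux per current),
      = kg·m²·s⁻²·A⁻².
  So H⁻¹ = kg⁻¹·m⁻²·s²·A².
  J = N·m (work = force × distance),
      = kg·m²·s⁻².
  C = A·s = s·A (charge = current × time).
  So C⁻¹ = s⁻¹·A⁻¹.
  Pa = N/m² (pressure = force per area),
      = kg·m⁻¹·s⁻².
  So Pa⁻² = kg⁻²·m²·s⁴.
  Combining: Ω·V⁻¹·K⁻²·H⁻¹·J·C⁻¹·Pa⁻²·s = (kg·m²·s⁻³·A⁻²) · (kg⁻¹·m⁻²·s³·A) · K⁻² · (kg⁻¹·m⁻²·s²·A²) · (kg·m²·s⁻²) · (s⁻¹·A⁻¹) · (kg⁻²·m²·s⁴) · s = kg⁻²·m²·s⁴·K⁻².
Left is kg⁻¹·m·s²·K⁻²; right is kg⁻²·m²·s⁴·K⁻² — different.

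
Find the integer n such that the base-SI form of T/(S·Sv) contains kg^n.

2

T = kg·s⁻²·A⁻¹.
S = kg⁻¹·m⁻²·s³·A².
So S⁻¹ = kg·m²·s⁻³·A⁻².
Sv = m²·s⁻².
So Sv⁻¹ = m⁻²·s².
Combining: T·S⁻¹·Sv⁻¹ = (kg·s⁻²·A⁻¹) · (kg·m²·s⁻³·A⁻²) · (m⁻²·s²) = kg²·s⁻³·A⁻³.
The exponent of kg is 2.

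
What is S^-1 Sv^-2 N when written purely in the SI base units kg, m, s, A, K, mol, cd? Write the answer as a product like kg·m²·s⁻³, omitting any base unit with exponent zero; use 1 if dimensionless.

kg²·m⁻¹·s⁻¹·A⁻²

S = kg⁻¹·m⁻²·s³·A².
So S⁻¹ = kg·m²·s⁻³·A⁻².
Sv = m²·s⁻².
So Sv⁻² = m⁻⁴·s⁴.
N = kg·m·s⁻².
Combining: S⁻¹·Sv⁻²·N = (kg·m²·s⁻³·A⁻²) · (m⁻⁴·s⁴) · (kg·m·s⁻²) = kg²·m⁻¹·s⁻¹·A⁻².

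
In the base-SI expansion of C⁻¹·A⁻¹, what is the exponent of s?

C = A·s = s·A (charge = current × time).
So C⁻¹ = s⁻¹·A⁻¹.
Combining: C⁻¹·A⁻¹ = (s⁻¹·A⁻¹) · A⁻¹ = s⁻¹·A⁻².
The exponent of s is -1.

-1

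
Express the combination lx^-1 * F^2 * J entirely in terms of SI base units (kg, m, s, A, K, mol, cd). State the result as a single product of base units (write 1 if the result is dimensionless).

lx = m⁻²·cd.
So lx⁻¹ = m²·cd⁻¹.
F = kg⁻¹·m⁻²·s⁴·A².
So F² = kg⁻²·m⁻⁴·s⁸·A⁴.
J = kg·m²·s⁻².
Combining: lx⁻¹·F²·J = (m²·cd⁻¹) · (kg⁻²·m⁻⁴·s⁸·A⁴) · (kg·m²·s⁻²) = kg⁻¹·s⁶·A⁴·cd⁻¹.

kg⁻¹·s⁶·A⁴·cd⁻¹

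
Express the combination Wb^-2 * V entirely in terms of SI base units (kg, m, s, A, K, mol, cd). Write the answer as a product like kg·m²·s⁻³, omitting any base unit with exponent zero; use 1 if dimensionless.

kg⁻¹·m⁻²·s·A

Wb = V·s (flux: a volt is a weber per second),
    = kg·m²·s⁻²·A⁻¹.
So Wb⁻² = kg⁻²·m⁻⁴·s⁴·A².
V = W/A (potential = power per current),
    = kg·m²·s⁻³·A⁻¹.
Combining: Wb⁻²·V = (kg⁻²·m⁻⁴·s⁴·A²) · (kg·m²·s⁻³·A⁻¹) = kg⁻¹·m⁻²·s·A.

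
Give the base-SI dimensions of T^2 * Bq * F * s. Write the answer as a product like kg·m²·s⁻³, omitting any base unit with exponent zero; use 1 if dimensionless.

T = kg·s⁻²·A⁻¹.
So T² = kg²·s⁻⁴·A⁻².
Bq = s⁻¹.
F = kg⁻¹·m⁻²·s⁴·A².
Combining: T²·Bq·F·s = (kg²·s⁻⁴·A⁻²) · s⁻¹ · (kg⁻¹·m⁻²·s⁴·A²) · s = kg·m⁻².

kg·m⁻²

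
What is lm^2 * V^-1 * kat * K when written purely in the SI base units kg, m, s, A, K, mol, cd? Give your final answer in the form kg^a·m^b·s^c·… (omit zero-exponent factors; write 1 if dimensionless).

kg⁻¹·m⁻²·s²·A·K·mol·cd²

lm = cd·sr = cd (luminous flux; sr is dimensionless).
So lm² = cd².
V = W/A (potential = power per current),
    = kg·m²·s⁻³·A⁻¹.
So V⁻¹ = kg⁻¹·m⁻²·s³·A.
kat = mol/s = s⁻¹·mol (catalytic activity).
Combining: lm²·V⁻¹·kat·K = cd² · (kg⁻¹·m⁻²·s³·A) · (s⁻¹·mol) · K = kg⁻¹·m⁻²·s²·A·K·mol·cd².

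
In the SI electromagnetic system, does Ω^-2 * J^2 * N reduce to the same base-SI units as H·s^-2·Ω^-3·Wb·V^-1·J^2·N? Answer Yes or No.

Yes

Left side:
  Ω = kg·m²·s⁻³·A⁻².
  So Ω⁻² = kg⁻²·m⁻⁴·s⁶·A⁴.
  J = kg·m²·s⁻².
  So J² = kg²·m⁴·s⁻⁴.
  N = kg·m·s⁻².
  Combining: Ω⁻²·J²·N = (kg⁻²·m⁻⁴·s⁶·A⁴) · (kg²·m⁴·s⁻⁴) · (kg·m·s⁻²) = kg·m·A⁴.
Right side:
  H = Wb/A (inductance = flux per current),
      = kg·m²·s⁻²·A⁻².
  Ω = V/A (resistance = voltage per current),
      = kg·m²·s⁻³·A⁻².
  So Ω⁻³ = kg⁻³·m⁻⁶·s⁹·A⁶.
  Wb = V·s (flux: a volt is a weber per second),
      = kg·m²·s⁻²·A⁻¹.
  V = W/A (potential = power per current),
      = kg·m²·s⁻³·A⁻¹.
  So V⁻¹ = kg⁻¹·m⁻²·s³·A.
  J = N·m (work = force × distance),
      = kg·m²·s⁻².
  So J² = kg²·m⁴·s⁻⁴.
  N = kg·m/s² = kg·m·s⁻² (force = mass × acceleration).
  Combining: H·s⁻²·Ω⁻³·Wb·V⁻¹·J²·N = (kg·m²·s⁻²·A⁻²) · s⁻² · (kg⁻³·m⁻⁶·s⁹·A⁶) · (kg·m²·s⁻²·A⁻¹) · (kg⁻¹·m⁻²·s³·A) · (kg²·m⁴·s⁻⁴) · (kg·m·s⁻²) = kg·m·A⁴.
Both reduce to kg·m·A⁴.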